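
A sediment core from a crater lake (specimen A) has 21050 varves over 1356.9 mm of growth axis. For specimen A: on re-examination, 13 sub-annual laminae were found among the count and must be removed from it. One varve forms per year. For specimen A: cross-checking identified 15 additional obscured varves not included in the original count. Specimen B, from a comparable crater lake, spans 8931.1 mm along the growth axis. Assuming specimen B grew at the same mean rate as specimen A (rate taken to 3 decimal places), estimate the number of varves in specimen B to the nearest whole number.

Specimen A: correcting the raw count gives 21050 − 13 + 15 = 21052 true varves.
A: 1356.9 mm over 21052 years gives 1356.9 / 21052 ≈ 0.064 mm/year.
B spans 8931.1 / 0.064 = 139548.44 years ≈ 139548 varves.

139548 varves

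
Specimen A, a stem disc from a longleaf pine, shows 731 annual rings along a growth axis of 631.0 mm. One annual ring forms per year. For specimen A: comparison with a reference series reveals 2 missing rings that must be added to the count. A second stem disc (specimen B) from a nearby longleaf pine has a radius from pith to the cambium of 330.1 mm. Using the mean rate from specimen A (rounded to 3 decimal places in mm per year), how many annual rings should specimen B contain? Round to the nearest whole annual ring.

383 annual rings

Specimen A: after corrections the count is 731 + 2 = 733 annual rings.
A: Extension rate ≈ 631.0 / 733 = 0.861 mm per year.
For B, 330.1 / 0.861 = 383.39 years ≈ 383 annual rings.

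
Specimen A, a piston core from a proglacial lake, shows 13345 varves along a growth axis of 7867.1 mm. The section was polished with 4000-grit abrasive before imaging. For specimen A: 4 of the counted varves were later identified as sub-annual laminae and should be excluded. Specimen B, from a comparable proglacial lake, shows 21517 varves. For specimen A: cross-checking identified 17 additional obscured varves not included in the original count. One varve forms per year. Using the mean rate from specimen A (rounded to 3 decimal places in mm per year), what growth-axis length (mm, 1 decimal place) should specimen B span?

Specimen A: correcting the raw count gives 13345 − 4 + 17 = 13358 true varves.
A: 7867.1 mm over 13358 years gives 7867.1 / 13358 ≈ 0.589 mm/year.
B's length ≈ 0.589 × 21517 = 12673.5 mm.

12673.5 mm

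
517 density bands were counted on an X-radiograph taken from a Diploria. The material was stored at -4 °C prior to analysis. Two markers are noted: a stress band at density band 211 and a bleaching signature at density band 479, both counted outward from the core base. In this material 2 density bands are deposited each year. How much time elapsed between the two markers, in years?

134 years

Separation: 479 − 211 = 268 density bands.
268 density bands at 2 per year is 268 / 2 = 134 years.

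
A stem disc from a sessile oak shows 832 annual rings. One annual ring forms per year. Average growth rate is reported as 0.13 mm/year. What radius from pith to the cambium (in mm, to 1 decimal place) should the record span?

108.2 mm

The record spans 832 years at 0.13 mm per year.
832 years at 0.13 mm/year gives 0.13 × 832 = 108.2 mm.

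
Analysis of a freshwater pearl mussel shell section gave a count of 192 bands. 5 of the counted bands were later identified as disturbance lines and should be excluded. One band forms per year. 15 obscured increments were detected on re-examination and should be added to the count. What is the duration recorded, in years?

202 years

Adjusted count: 192 − 5 + 15 = 202 bands.
At one band per year, that is 202 years.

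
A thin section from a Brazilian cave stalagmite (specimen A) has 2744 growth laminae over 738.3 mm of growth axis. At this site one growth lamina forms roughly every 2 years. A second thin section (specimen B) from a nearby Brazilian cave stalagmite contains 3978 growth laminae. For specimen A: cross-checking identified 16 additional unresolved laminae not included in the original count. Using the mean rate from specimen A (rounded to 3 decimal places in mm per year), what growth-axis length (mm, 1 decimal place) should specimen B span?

Specimen A: true growth lamina count = 2744 + 16 = 2760.
Specimen A: 2760 growth laminae at 2 years each span 2760 × 2 = 5520 years.
A: Mean rate = 738.3 mm / 5520 years ≈ 0.134 mm per year.
Specimen B: at 2 years per growth lamina, 3978 × 2 = 7956 years. B's length ≈ 0.134 × 7956 = 1066.1 mm.

1066.1 mm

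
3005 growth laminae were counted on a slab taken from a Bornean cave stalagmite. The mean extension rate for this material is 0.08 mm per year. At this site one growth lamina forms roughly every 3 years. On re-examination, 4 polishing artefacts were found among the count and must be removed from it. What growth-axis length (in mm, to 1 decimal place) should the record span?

Correcting the raw count gives 3005 − 4 = 3001 true growth laminae.
3001 growth laminae at 3 years each span 3001 × 3 = 9003 years.
Predicted length = 0.08 mm/year × 9003 years = 720.2 mm.

720.2 mm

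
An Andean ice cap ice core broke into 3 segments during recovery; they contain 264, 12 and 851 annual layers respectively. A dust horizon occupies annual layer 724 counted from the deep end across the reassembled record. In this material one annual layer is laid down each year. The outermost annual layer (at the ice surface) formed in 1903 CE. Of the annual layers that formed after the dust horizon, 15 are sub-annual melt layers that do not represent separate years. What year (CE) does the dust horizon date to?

Total annual layers = 264 + 12 + 851 = 1127.
1127 − 724 = 403 annual layers lie beyond the dust horizon toward the ice surface.
Excluding 15 false annual layers: 403 − 15 = 388.
Counting back 388 years from 1903 CE places the dust horizon in 1903 − 388 = 1515 CE.

1515 CE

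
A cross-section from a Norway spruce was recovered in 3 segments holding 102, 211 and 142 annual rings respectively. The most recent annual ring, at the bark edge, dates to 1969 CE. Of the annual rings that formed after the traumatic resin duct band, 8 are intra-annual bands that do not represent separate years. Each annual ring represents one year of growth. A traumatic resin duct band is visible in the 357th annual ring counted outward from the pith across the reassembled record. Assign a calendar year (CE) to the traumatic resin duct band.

1879 CE

Total annual rings = 102 + 211 + 142 = 455.
Between annual ring 357 and the bark edge there are 455 − 357 = 98 annual rings.
Removing the 8 false annual rings leaves 98 − 8 = 90 true annual rings beyond the traumatic resin duct band.
Counting back 90 years from 1969 CE places the traumatic resin duct band in 1969 − 90 = 1879 CE.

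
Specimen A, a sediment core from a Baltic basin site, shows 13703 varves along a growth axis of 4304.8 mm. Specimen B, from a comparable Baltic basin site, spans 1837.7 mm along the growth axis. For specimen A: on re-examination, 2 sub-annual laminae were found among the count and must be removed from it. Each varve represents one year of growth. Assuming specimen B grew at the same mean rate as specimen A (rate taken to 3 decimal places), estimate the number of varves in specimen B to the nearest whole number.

Specimen A: after corrections the count is 13703 − 2 = 13701 varves.
A: Extension rate ≈ 4304.8 / 13701 = 0.314 mm/yr.
For B, 1837.7 / 0.314 = 5852.55 years ≈ 5853 varves.

5853 varves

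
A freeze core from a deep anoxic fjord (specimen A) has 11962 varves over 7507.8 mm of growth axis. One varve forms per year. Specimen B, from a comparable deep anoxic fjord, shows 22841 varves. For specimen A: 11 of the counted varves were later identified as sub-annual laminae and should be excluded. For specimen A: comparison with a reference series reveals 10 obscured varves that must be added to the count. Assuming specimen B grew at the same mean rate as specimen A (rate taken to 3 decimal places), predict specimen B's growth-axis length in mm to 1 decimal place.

14344.1 mm

Specimen A: true varve count = 11962 − 11 + 10 = 11961.
A: Extension rate ≈ 7507.8 / 11961 = 0.628 mm/year.
B's length ≈ 0.628 × 22841 = 14344.1 mm.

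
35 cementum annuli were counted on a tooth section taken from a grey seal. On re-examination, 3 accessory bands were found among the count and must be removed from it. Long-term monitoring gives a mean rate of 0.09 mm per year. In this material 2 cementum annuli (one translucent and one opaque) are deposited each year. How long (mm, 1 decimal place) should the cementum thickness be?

Correcting the raw count gives 35 − 3 = 32 true cementum annuli.
Dividing by 2 cementum annuli per year: 32 / 2 = 16 years.
Length ≈ 0.09 × 16 = 1.4 mm.

1.4 mm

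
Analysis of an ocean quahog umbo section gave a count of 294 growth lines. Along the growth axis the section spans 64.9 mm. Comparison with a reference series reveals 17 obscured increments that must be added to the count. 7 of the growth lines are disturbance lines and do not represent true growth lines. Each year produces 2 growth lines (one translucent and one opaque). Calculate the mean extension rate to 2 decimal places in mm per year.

0.43 mm per year

True growth line count = 294 − 7 + 17 = 304.
304 growth lines at 2 per year is 304 / 2 = 152 years.
Extension rate ≈ 64.9 / 152 = 0.43 mm per year.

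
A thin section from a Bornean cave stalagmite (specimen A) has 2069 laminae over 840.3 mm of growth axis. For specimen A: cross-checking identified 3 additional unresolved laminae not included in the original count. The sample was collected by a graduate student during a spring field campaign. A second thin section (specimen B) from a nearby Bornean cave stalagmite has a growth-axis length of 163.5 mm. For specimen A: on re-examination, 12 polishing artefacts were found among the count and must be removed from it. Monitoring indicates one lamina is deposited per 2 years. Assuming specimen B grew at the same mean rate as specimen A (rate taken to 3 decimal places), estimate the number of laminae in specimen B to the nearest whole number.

401 laminae

Specimen A: adjusted count: 2069 − 12 + 3 = 2060 laminae.
Specimen A: multiplying by 2 years per lamina: 2060 × 2 = 4120 years.
A: Mean rate = 840.3 mm / 4120 years ≈ 0.204 mm per year.
Specimen B: 163.5 mm / 0.204 mm per year = 801.47 years; at 2 years per lamina that is 801.47 / 2 ≈ 401 laminae.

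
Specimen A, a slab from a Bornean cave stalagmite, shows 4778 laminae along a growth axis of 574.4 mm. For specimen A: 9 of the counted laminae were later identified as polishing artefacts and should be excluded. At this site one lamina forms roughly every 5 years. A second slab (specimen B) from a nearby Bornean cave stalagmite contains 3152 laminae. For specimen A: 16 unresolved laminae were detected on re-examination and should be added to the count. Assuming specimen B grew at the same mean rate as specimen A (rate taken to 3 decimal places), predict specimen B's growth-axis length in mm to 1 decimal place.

Specimen A: adjusted count: 4778 − 9 + 16 = 4785 laminae.
Specimen A: 4785 laminae at 5 years each span 4785 × 5 = 23925 years.
A: 574.4 mm over 23925 years gives 574.4 / 23925 ≈ 0.024 mm/year.
Specimen B: 3152 laminae at 5 years each span 3152 × 5 = 15760 years. B's length ≈ 0.024 × 15760 = 378.2 mm.

378.2 mm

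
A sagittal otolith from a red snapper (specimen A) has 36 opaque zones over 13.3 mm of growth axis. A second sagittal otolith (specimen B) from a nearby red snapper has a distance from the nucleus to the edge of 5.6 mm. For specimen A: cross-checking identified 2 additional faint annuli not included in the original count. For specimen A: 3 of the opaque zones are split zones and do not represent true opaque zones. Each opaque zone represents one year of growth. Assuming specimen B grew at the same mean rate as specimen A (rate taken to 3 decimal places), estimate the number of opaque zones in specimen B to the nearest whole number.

15 opaque zones

Specimen A: after corrections the count is 36 − 3 + 2 = 35 opaque zones.
A: Extension rate ≈ 13.3 / 35 = 0.380 mm/yr.
For B, 5.6 / 0.380 = 14.74 years ≈ 15 opaque zones.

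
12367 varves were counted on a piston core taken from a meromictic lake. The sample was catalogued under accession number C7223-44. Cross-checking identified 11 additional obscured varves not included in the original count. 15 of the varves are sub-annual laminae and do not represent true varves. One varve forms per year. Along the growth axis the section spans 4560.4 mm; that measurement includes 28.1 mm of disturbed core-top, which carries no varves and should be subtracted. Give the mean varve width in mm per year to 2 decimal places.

Correcting the raw count gives 12367 − 15 + 11 = 12363 true varves.
Net length = 4560.4 − 28.1 = 4532.3 mm.
Mean rate = 4532.3 mm / 12363 years ≈ 0.37 mm per year.

0.37 mm per year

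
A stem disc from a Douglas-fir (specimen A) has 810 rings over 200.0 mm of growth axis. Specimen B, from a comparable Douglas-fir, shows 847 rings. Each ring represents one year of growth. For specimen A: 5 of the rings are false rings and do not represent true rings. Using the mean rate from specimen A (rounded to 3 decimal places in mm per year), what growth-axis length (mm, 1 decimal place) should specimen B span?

Specimen A: adjusted count: 810 − 5 = 805 rings.
A: Mean rate = 200.0 mm / 805 years ≈ 0.248 mm/yr.
Length of B = 0.248 × 847 = 210.1 mm.

210.1 mm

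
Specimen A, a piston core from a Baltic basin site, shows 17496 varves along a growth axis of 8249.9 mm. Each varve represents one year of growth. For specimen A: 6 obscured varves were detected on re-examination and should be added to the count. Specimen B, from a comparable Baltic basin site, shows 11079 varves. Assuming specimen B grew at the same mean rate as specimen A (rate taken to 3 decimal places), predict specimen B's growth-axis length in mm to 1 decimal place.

5218.2 mm

Specimen A: true varve count = 17496 + 6 = 17502.
A: 8249.9 mm over 17502 years gives 8249.9 / 17502 ≈ 0.471 mm per year.
B's length ≈ 0.471 × 11079 = 5218.2 mm.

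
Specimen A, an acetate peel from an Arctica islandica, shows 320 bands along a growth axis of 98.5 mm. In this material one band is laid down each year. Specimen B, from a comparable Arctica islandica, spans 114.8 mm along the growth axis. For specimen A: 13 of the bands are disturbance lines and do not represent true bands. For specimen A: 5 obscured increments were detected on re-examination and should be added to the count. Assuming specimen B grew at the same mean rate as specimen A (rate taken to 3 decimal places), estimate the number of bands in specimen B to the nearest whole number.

363 bands

Specimen A: after corrections the count is 320 − 13 + 5 = 312 bands.
A: Extension rate ≈ 98.5 / 312 = 0.316 mm per year.
B spans 114.8 / 0.316 = 363.29 years ≈ 363 bands.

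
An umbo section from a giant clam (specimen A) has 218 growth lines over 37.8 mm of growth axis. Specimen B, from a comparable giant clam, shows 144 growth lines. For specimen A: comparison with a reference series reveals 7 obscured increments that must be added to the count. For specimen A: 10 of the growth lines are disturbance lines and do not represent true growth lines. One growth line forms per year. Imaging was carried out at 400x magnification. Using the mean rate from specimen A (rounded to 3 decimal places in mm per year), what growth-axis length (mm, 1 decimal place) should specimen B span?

25.3 mm

Specimen A: after corrections the count is 218 − 10 + 7 = 215 growth lines.
A: 37.8 mm over 215 years gives 37.8 / 215 ≈ 0.176 mm/year.
For B, 0.176 mm/year × 144 years = 25.3 mm.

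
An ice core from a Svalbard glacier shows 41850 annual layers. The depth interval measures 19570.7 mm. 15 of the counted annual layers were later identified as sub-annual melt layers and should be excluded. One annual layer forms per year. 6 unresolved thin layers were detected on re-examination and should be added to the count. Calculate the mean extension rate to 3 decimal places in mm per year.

After corrections the count is 41850 − 15 + 6 = 41841 annual layers.
19570.7 mm over 41841 years gives 19570.7 / 41841 ≈ 0.468 mm per year.

0.468 mm per year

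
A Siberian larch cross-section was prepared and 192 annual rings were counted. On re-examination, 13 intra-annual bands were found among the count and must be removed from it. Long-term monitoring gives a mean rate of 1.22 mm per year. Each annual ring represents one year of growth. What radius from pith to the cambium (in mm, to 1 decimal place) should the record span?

218.4 mm

Adjusted count: 192 − 13 = 179 annual rings.
Predicted length = 1.22 mm/year × 179 years = 218.4 mm.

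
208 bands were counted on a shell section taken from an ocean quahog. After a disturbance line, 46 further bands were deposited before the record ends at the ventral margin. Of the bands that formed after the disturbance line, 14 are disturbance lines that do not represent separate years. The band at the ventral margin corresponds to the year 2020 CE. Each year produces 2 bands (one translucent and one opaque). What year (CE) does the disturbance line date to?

There are 46 bands younger than the disturbance line.
Excluding 14 false bands: 46 − 14 = 32.
32 bands at 2 per year is 32 / 2 = 16 years.
2020 − 16 = 2004 CE.

2004 CE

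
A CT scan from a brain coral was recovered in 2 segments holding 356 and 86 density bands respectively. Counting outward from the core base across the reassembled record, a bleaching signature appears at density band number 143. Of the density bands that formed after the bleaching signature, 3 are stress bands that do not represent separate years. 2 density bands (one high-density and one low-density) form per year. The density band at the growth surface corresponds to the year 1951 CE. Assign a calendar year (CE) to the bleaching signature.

Total density bands = 356 + 86 = 442.
Between density band 143 and the growth surface there are 442 − 143 = 299 density bands.
Removing the 3 false density bands leaves 299 − 3 = 296 true density bands beyond the bleaching signature.
Dividing by 2 density bands per year: 296 / 2 = 148 years.
Counting back 148 years from 1951 CE places the bleaching signature in 1951 − 148 = 1803 CE.

1803 CE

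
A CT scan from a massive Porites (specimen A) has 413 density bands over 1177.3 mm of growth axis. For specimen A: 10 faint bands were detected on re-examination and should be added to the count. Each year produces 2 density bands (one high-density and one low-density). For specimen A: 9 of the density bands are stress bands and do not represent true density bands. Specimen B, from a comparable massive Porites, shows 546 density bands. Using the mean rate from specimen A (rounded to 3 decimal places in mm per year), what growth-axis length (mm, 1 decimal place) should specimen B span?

1552.6 mm

Specimen A: after corrections the count is 413 − 9 + 10 = 414 density bands.
Specimen A: with 2 density bands per year, 414 / 2 = 207 years.
A: Mean rate = 1177.3 mm / 207 years ≈ 5.687 mm/year.
Specimen B: 546 density bands at 2 per year is 546 / 2 = 273 years. For B, 5.687 mm/year × 273 years = 1552.6 mm.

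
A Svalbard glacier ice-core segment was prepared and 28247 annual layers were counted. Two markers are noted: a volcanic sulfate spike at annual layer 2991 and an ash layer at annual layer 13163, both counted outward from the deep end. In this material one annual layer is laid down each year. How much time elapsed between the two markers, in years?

10172 years

13163 − 2991 = 10172 annual layers lie between the two events.
At one annual layer per year, 10172 years elapsed between them.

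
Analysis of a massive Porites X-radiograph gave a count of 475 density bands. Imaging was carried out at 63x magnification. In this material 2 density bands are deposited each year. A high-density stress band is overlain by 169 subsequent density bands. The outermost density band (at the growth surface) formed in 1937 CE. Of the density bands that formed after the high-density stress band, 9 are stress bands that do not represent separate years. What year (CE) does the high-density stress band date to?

1857 CE

There are 169 density bands younger than the high-density stress band.
Removing the 9 false density bands leaves 169 − 9 = 160 true density bands beyond the high-density stress band.
With 2 density bands per year, 160 / 2 = 80 years.
The density band at the growth surface is 1937 CE, so the high-density stress band dates to 1937 − 80 = 1857 CE.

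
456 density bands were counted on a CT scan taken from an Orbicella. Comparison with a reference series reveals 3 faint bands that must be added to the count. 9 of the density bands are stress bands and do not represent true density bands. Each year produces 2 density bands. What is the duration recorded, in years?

225 yr

Adjusted count: 456 − 9 + 3 = 450 density bands.
With 2 density bands per year, 450 / 2 = 225 years.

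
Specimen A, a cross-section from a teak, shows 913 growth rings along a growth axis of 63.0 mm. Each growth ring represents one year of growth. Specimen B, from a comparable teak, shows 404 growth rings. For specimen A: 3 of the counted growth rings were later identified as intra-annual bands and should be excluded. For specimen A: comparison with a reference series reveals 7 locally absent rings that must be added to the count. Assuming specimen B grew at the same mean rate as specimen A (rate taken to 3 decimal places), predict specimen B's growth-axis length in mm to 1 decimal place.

27.9 mm

Specimen A: correcting the raw count gives 913 − 3 + 7 = 917 true growth rings.
A: Mean rate = 63.0 mm / 917 years ≈ 0.069 mm per year.
For B, 0.069 mm/year × 404 years = 27.9 mm.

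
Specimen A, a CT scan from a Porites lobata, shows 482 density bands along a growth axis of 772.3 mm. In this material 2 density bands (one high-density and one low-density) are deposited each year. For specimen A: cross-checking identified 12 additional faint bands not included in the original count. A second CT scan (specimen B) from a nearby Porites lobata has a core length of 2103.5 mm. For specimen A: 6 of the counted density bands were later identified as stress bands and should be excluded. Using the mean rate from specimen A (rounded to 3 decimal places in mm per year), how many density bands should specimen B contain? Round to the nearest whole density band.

1329 density bands

Specimen A: after corrections the count is 482 − 6 + 12 = 488 density bands.
Specimen A: dividing by 2 density bands per year: 488 / 2 = 244 years.
A: Mean rate = 772.3 mm / 244 years ≈ 3.165 mm/yr.
B spans 2103.5 / 3.165 = 664.61 years; at 2 density bands per year that is 664.61 × 2 ≈ 1329 density bands.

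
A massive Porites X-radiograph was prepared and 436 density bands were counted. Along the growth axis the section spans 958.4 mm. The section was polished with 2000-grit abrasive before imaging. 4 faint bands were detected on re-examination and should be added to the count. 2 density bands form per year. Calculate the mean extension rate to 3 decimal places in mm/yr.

True density band count = 436 + 4 = 440.
With 2 density bands per year, 440 / 2 = 220 years.
Extension rate ≈ 958.4 / 220 = 4.356 mm/yr.

4.356 mm/yr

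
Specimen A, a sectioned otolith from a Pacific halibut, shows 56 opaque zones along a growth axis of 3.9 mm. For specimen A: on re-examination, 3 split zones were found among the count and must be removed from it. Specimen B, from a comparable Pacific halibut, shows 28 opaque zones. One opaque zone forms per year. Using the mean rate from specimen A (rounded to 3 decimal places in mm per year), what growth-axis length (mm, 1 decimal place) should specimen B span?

2.1 mm

Specimen A: after corrections the count is 56 − 3 = 53 opaque zones.
A: Extension rate ≈ 3.9 / 53 = 0.074 mm per year.
For B, 0.074 mm/year × 28 years = 2.1 mm.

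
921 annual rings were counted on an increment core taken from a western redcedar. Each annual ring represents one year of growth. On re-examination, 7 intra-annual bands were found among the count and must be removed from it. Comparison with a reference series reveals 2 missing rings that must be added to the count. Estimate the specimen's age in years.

916 yr

True annual ring count = 921 − 7 + 2 = 916.
At one annual ring per year, that is 916 years.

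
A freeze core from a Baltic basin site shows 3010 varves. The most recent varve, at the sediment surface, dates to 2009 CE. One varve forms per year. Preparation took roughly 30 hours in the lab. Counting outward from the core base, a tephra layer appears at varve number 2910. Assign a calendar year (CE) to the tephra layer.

The tephra layer sits at varve 2910 from the core base, so 3010 − 2910 = 100 varves formed after it.
The varve at the sediment surface is 2009 CE, so the tephra layer dates to 2009 − 100 = 1909 CE.

1909 CE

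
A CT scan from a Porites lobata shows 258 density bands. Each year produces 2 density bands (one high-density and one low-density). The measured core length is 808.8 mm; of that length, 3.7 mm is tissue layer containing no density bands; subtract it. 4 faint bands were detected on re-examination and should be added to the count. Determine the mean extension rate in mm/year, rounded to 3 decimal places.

6.146 mm/year

True density band count = 258 + 4 = 262.
262 density bands at 2 per year is 262 / 2 = 131 years.
Net length = 808.8 − 3.7 = 805.1 mm.
Mean rate = 805.1 mm / 131 years ≈ 6.146 mm/year.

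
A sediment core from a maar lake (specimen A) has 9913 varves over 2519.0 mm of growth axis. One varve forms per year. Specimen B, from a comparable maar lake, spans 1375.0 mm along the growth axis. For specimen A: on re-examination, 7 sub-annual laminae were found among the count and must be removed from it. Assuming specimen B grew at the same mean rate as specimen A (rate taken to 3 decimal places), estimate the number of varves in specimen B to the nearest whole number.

Specimen A: true varve count = 9913 − 7 = 9906.
A: 2519.0 mm over 9906 years gives 2519.0 / 9906 ≈ 0.254 mm/yr.
Specimen B: 1375.0 mm / 0.254 mm per year = 5413.39 years ≈ 5413 varves.

5413 varves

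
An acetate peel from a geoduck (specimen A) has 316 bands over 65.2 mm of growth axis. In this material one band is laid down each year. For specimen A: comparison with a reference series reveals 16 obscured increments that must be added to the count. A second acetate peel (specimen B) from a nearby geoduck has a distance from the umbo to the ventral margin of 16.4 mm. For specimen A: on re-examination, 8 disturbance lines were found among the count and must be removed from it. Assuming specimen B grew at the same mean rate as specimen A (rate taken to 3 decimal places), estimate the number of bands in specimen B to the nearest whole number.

82 bands

Specimen A: adjusted count: 316 − 8 + 16 = 324 bands.
A: 65.2 mm over 324 years gives 65.2 / 324 ≈ 0.201 mm/year.
For B, 16.4 / 0.201 = 81.59 years ≈ 82 bands.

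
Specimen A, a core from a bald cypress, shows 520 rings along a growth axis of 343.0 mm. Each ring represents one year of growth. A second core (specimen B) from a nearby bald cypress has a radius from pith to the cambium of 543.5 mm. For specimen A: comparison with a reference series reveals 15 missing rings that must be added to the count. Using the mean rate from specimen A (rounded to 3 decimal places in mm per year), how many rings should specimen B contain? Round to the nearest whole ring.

848 rings

Specimen A: correcting the raw count gives 520 + 15 = 535 true rings.
A: Mean rate = 343.0 mm / 535 years ≈ 0.641 mm/yr.
For B, 543.5 / 0.641 = 847.89 years ≈ 848 rings.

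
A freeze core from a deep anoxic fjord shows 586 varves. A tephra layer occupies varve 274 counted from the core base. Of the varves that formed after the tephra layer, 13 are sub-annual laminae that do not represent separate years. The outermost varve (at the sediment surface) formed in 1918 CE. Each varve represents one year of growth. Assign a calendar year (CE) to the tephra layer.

Between varve 274 and the sediment surface there are 586 − 274 = 312 varves.
Excluding 13 false varves: 312 − 13 = 299.
Counting back 299 years from 1918 CE places the tephra layer in 1918 − 299 = 1619 CE.

1619 CE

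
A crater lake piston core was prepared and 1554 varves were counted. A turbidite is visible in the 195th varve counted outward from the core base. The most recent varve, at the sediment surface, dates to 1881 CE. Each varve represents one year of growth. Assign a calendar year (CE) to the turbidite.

1554 − 195 = 1359 varves lie beyond the turbidite toward the sediment surface.
1881 − 1359 = 522 CE.

522 CE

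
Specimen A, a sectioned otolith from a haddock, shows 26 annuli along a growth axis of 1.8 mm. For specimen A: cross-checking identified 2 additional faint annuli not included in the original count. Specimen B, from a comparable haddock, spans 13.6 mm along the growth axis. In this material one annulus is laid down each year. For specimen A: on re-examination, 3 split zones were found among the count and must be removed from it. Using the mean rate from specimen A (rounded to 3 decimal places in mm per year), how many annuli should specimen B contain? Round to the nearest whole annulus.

Specimen A: correcting the raw count gives 26 − 3 + 2 = 25 true annuli.
A: Mean rate = 1.8 mm / 25 years ≈ 0.072 mm/yr.
B spans 13.6 / 0.072 = 188.89 years ≈ 189 annuli.

189 annuli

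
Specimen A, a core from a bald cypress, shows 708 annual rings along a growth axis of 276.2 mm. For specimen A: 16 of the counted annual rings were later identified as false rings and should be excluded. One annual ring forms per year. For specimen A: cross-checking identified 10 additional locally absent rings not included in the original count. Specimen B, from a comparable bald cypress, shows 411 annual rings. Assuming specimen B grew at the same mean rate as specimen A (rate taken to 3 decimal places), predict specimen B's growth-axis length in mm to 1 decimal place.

161.5 mm

Specimen A: true annual ring count = 708 − 16 + 10 = 702.
A: Extension rate ≈ 276.2 / 702 = 0.393 mm/year.
For B, 0.393 mm/year × 411 years = 161.5 mm.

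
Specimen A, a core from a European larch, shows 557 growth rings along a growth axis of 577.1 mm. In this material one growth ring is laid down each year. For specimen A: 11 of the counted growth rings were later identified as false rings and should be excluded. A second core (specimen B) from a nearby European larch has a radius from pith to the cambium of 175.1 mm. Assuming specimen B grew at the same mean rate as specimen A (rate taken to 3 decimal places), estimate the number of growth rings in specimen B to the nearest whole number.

166 growth rings

Specimen A: after corrections the count is 557 − 11 = 546 growth rings.
A: 577.1 mm over 546 years gives 577.1 / 546 ≈ 1.057 mm per year.
For B, 175.1 / 1.057 = 165.66 years ≈ 166 growth rings.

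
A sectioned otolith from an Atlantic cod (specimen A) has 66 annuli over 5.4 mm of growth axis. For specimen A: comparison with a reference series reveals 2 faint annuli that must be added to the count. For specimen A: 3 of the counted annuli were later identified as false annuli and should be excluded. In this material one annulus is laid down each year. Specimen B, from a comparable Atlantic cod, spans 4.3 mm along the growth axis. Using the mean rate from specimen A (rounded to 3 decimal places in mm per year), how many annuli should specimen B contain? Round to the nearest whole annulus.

Specimen A: true annulus count = 66 − 3 + 2 = 65.
A: Mean rate = 5.4 mm / 65 years ≈ 0.083 mm per year.
Specimen B: 4.3 mm / 0.083 mm per year = 51.81 years ≈ 52 annuli.

52 annuli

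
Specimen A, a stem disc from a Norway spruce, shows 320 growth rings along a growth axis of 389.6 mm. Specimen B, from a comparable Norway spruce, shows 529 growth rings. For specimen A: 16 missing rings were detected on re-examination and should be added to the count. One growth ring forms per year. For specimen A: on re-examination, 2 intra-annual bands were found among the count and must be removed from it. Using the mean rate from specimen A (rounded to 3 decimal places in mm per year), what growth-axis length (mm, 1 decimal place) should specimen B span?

616.8 mm

Specimen A: true growth ring count = 320 − 2 + 16 = 334.
A: 389.6 mm over 334 years gives 389.6 / 334 ≈ 1.166 mm/yr.
For B, 1.166 mm/year × 529 years = 616.8 mm.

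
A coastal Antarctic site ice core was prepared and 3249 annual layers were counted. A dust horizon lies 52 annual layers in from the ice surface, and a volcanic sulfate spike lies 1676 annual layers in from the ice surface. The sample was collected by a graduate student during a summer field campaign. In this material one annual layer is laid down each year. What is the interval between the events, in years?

1624 years

1676 − 52 = 1624 annual layers lie between the two events.
That is 1624 years at one annual layer per year.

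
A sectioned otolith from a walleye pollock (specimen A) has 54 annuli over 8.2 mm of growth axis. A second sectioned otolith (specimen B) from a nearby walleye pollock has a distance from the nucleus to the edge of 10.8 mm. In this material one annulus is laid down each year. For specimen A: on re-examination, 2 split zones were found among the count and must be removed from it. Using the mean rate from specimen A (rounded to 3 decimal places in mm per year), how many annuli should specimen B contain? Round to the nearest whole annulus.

Specimen A: adjusted count: 54 − 2 = 52 annuli.
A: Extension rate ≈ 8.2 / 52 = 0.158 mm/yr.
B spans 10.8 / 0.158 = 68.35 years ≈ 68 annuli.

68 annuli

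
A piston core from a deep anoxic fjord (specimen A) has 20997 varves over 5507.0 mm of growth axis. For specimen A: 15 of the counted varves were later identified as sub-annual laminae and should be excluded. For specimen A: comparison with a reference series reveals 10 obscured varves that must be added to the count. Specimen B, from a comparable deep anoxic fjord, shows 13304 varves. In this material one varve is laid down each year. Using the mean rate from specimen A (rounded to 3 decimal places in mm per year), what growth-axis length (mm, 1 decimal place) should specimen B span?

3485.6 mm

Specimen A: true varve count = 20997 − 15 + 10 = 20992.
A: 5507.0 mm over 20992 years gives 5507.0 / 20992 ≈ 0.262 mm/yr.
For B, 0.262 mm/year × 13304 years = 3485.6 mm.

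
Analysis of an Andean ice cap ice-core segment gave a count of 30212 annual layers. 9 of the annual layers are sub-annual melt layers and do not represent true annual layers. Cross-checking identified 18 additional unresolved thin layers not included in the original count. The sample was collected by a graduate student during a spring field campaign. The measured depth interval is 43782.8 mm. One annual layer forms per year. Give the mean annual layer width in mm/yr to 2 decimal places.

1.45 mm/yr

Correcting the raw count gives 30212 − 9 + 18 = 30221 true annual layers.
43782.8 mm over 30221 years gives 43782.8 / 30221 ≈ 1.45 mm/yr.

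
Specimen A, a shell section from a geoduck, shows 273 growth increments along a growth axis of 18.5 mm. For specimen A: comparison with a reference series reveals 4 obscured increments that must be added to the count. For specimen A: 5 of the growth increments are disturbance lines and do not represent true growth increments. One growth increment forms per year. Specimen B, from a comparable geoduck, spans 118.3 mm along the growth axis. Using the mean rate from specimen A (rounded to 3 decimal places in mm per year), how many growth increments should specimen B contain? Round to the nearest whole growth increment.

1740 growth increments

Specimen A: correcting the raw count gives 273 − 5 + 4 = 272 true growth increments.
A: Mean rate = 18.5 mm / 272 years ≈ 0.068 mm/year.
B spans 118.3 / 0.068 = 1739.71 years ≈ 1740 growth increments.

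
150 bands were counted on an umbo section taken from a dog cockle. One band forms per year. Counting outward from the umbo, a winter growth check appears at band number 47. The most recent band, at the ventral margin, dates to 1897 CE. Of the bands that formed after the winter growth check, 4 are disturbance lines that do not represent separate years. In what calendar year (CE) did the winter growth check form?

1798 CE

Between band 47 and the ventral margin there are 150 − 47 = 103 bands.
Excluding 4 false bands: 103 − 4 = 99.
1897 − 99 = 1798 CE.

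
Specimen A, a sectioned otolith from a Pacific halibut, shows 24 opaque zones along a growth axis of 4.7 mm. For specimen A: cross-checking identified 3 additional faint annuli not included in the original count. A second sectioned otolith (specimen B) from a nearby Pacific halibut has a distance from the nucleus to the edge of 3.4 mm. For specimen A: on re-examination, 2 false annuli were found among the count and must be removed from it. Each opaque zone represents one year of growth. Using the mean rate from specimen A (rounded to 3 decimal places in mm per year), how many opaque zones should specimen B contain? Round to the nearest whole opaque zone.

Specimen A: true opaque zone count = 24 − 2 + 3 = 25.
A: 4.7 mm over 25 years gives 4.7 / 25 ≈ 0.188 mm per year.
For B, 3.4 / 0.188 = 18.09 years ≈ 18 opaque zones.

18 opaque zones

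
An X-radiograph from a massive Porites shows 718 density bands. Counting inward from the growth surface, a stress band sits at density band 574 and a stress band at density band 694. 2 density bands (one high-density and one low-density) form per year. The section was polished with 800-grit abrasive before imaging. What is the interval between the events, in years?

694 − 574 = 120 density bands lie between the two events.
With 2 density bands per year, 120 / 2 = 60 years.

60 years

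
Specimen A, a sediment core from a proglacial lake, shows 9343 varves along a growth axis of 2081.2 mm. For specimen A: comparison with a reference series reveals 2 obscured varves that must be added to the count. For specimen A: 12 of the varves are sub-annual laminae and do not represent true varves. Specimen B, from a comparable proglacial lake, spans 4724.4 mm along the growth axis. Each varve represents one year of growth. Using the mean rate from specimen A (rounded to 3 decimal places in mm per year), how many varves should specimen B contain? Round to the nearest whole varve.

Specimen A: true varve count = 9343 − 12 + 2 = 9333.
A: 2081.2 mm over 9333 years gives 2081.2 / 9333 ≈ 0.223 mm per year.
B spans 4724.4 / 0.223 = 21185.65 years ≈ 21186 varves.

21186 varves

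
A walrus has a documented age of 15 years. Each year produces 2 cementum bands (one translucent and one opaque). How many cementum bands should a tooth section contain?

With 2 cementum bands per year, 15 years would produce 15 × 2 = 30 cementum bands.
So 30 cementum bands should be present.

30 cementum bands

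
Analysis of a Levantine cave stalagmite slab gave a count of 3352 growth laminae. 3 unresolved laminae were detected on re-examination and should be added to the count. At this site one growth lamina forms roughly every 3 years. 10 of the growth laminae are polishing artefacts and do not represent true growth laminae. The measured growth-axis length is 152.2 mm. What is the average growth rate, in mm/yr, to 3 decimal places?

0.015 mm/yr

Correcting the raw count gives 3352 − 10 + 3 = 3345 true growth laminae.
3345 growth laminae at 3 years each span 3345 × 3 = 10035 years.
152.2 mm over 10035 years gives 152.2 / 10035 ≈ 0.015 mm/yr.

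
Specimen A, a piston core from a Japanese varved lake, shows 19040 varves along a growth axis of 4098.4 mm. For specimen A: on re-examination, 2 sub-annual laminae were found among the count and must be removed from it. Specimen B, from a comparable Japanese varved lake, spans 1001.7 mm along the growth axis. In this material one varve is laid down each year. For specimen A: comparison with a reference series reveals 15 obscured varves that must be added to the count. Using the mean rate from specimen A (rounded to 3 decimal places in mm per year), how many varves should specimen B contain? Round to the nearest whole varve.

4659 varves

Specimen A: correcting the raw count gives 19040 − 2 + 15 = 19053 true varves.
A: Extension rate ≈ 4098.4 / 19053 = 0.215 mm per year.
Specimen B: 1001.7 mm / 0.215 mm per year = 4659.07 years ≈ 4659 varves.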